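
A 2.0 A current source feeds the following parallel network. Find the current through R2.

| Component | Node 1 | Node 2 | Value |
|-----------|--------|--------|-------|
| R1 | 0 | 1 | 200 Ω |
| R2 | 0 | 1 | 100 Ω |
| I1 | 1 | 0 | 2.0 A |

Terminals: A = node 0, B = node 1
All resistors sit directly between nodes 0 and 1, so they are in parallel and share one voltage V; the full source current 2 A splits among them.
1/R_par = 1/200 + 1/100 = 0.015 S  =>  R_par = 66.67 Ω
V = I × R_par = 2 × 66.67 = 133.3 V
I_R2 = V/R2 = 133.3/100 = 1.333 A

Final answer: 1.333 A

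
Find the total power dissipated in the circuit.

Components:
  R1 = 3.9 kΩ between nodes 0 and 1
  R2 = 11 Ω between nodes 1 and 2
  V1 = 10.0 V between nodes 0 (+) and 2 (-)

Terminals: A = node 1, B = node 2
Nodal analysis, taking node 2 as the 0 V reference.
Source V1 fixes V_0 = 10 V.
KCL at each unknown node (sum of currents leaving = 0; resistances in Ω):
  Node 1: (V_1 - 10)/3900 + (V_1 - 0)/11 = 0
Collecting terms: 0.09117 × V_1 = 0.002564  =>  V_1 = 0.02813 V
Power in each resistor, P = (ΔV)²/R:
  P_R1 = (10 - 0.02813)²/3900 = 0.0255 W
  P_R2 = (0.02813 - 0)²/11 = 0.00007191 W
P_total = P_R1 + P_R2 = 0.02557 W

Final answer: 0.02557 W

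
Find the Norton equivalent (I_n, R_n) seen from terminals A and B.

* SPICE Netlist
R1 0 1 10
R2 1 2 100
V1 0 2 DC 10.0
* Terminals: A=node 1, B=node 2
Find the Thévenin equivalent first; then I_n = V_th/R_th and R_n = R_th.
Step 1 — V_th is the open-circuit voltage V_A - V_B (nothing connected across the terminals).
Nodal analysis, taking node 2 as the 0 V reference.
Source V1 fixes V_0 = 10 V.
KCL at each unknown node (sum of currents leaving = 0; resistances in Ω):
  Node 1: (V_1 - 10)/10 + (V_1 - 0)/100 = 0
Collecting terms: 0.11 × V_1 = 1  =>  V_1 = 9.091 V
V_th = V_1 - V_2 = 9.091 - 0 = 9.091 V
Step 2 — R_th: zero the source — replace V1 by a short circuit (node 2 merges into node 0) — and find the resistance seen between A (node 1) and B (node 0).
Reduce the network between node 1 (A) and node 0 (B) by series/parallel combination:
  Rp1 = R1 ‖ R2 (parallel, both between nodes 0 and 1) = 1/(1/10 + 1/100) = 9.091 Ω
R_th = 9.091 Ω
I_n = V_th/R_th = 9.091/9.091 = 1 A, and R_n = R_th = 9.091 Ω

Final answer: I_n = 1 A, R_n = 9.091 Ω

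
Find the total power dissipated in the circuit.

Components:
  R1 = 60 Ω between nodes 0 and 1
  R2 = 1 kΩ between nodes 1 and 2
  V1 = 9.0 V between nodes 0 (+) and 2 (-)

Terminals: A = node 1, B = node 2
Nodal analysis, taking node 2 as the 0 V reference.
Source V1 fixes V_0 = 9 V.
KCL at each unknown node (sum of currents leaving = 0; resistances in Ω):
  Node 1: (V_1 - 9)/60 + (V_1 - 0)/1000 = 0
Collecting terms: 0.01767 × V_1 = 0.15  =>  V_1 = 8.491 V
Power in each resistor, P = (ΔV)²/R:
  P_R1 = (9 - 8.491)²/60 = 0.004325 W
  P_R2 = (8.491 - 0)²/1000 = 0.07209 W
P_total = P_R1 + P_R2 = 0.07642 W

Final answer: 0.07642 W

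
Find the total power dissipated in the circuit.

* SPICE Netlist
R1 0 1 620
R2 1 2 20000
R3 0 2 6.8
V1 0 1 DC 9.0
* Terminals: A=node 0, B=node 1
Nodal analysis, taking node 1 as the 0 V reference.
Source V1 fixes V_0 = 9 V.
KCL at each unknown node (sum of currents leaving = 0; resistances in Ω):
  Node 2: (V_2 - 0)/20000 + (V_2 - 9)/6.8 = 0
Collecting terms: 0.1471 × V_2 = 1.324  =>  V_2 = 8.997 V
Power in each resistor, P = (ΔV)²/R:
  P_R1 = (9 - 0)²/620 = 0.1306 W
  P_R2 = (0 - 8.997)²/20000 = 0.004047 W
  P_R3 = (9 - 8.997)²/6.8 = 0.000001376 W
P_total = P_R1 + P_R2 + P_R3 = 0.1347 W

Final answer: 0.1347 W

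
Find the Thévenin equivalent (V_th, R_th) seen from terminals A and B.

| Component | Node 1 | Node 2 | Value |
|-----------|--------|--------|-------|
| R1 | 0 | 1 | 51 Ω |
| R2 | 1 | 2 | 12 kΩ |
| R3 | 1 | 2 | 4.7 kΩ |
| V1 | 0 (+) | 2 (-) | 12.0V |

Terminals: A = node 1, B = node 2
Step 1 — V_th is the open-circuit voltage V_A - V_B (nothing connected across the terminals).
Nodal analysis, taking node 2 as the 0 V reference.
Source V1 fixes V_0 = 12 V.
KCL at each unknown node (sum of currents leaving = 0; resistances in Ω):
  Node 1: (V_1 - 12)/51 + (V_1 - 0)/12000 + (V_1 - 0)/4700 = 0
Collecting terms: 0.0199 × V_1 = 0.2353  =>  V_1 = 11.82 V
V_th = V_1 - V_2 = 11.82 - 0 = 11.82 V
Step 2 — R_th: zero the source — replace V1 by a short circuit (node 2 merges into node 0) — and find the resistance seen between A (node 1) and B (node 0).
Reduce the network between node 1 (A) and node 0 (B) by series/parallel combination:
  Rp1 = R1 ‖ R2 ‖ R3 (parallel, all between nodes 0 and 1) = 1/(1/51 + 1/12000 + 1/4700) = 50.24 Ω
R_th = 50.24 Ω

Final answer: V_th = 11.82 V, R_th = 50.24 Ω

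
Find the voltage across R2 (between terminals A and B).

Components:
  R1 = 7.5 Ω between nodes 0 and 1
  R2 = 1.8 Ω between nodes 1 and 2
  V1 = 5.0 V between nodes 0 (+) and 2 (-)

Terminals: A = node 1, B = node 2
R1 and R2 are in series across V1 (node 0 → node 1 → node 2), and the output A–B is taken across R2, so this is a voltage divider.
Series current: I = V1/(R1 + R2) = 5/(7.5 + 1.8) = 5/9.3 = 0.5376 A
V_R2 = I × R2 = V1 × R2/(R1 + R2) = 5 × 1.8/9.3 = 0.9677 V

Final answer: 0.9677 V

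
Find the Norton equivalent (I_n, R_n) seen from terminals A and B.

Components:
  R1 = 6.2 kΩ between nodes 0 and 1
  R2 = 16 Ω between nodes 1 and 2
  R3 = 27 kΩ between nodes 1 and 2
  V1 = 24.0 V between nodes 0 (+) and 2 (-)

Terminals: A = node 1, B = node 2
Find the Thévenin equivalent first; then I_n = V_th/R_th and R_n = R_th.
Step 1 — V_th is the open-circuit voltage V_A - V_B (nothing connected across the terminals).
Nodal analysis, taking node 2 as the 0 V reference.
Source V1 fixes V_0 = 24 V.
KCL at each unknown node (sum of currents leaving = 0; resistances in Ω):
  Node 1: (V_1 - 24)/6200 + (V_1 - 0)/16 + (V_1 - 0)/27000 = 0
Collecting terms: 0.0627 × V_1 = 0.003871  =>  V_1 = 0.06174 V
V_th = V_1 - V_2 = 0.06174 - 0 = 0.06174 V
Step 2 — R_th: zero the source — replace V1 by a short circuit (node 2 merges into node 0) — and find the resistance seen between A (node 1) and B (node 0).
Reduce the network between node 1 (A) and node 0 (B) by series/parallel combination:
  Rp1 = R1 ‖ R2 ‖ R3 (parallel, all between nodes 0 and 1) = 1/(1/6200 + 1/16 + 1/27000) = 15.95 Ω
R_th = 15.95 Ω
I_n = V_th/R_th = 0.06174/15.95 = 0.003871 A, and R_n = R_th = 15.95 Ω

Final answer: I_n = 0.003871 A, R_n = 15.95 Ω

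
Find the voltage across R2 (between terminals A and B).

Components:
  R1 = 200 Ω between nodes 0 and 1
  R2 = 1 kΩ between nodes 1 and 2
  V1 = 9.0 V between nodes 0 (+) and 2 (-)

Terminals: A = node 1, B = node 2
R1 and R2 are in series across V1 (node 0 → node 1 → node 2), and the output A–B is taken across R2, so this is a voltage divider.
Series current: I = V1/(R1 + R2) = 9/(200 + 1000) = 9/1200 = 0.0075 A
V_R2 = I × R2 = V1 × R2/(R1 + R2) = 9 × 1000/1200 = 7.5 V

Final answer: 7.5 V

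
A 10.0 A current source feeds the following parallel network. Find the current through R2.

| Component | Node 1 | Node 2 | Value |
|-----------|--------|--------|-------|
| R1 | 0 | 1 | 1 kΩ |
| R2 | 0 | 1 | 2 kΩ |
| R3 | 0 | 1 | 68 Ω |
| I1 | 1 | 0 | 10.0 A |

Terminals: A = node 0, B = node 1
All resistors sit directly between nodes 0 and 1, so they are in parallel and share one voltage V; the full source current 10 A splits among them.
1/R_par = 1/1000 + 1/2000 + 1/68 = 0.01621 S  =>  R_par = 61.71 Ω
V = I × R_par = 10 × 61.71 = 617.1 V
I_R2 = V/R2 = 617.1/2000 = 0.3085 A

Final answer: 0.3085 A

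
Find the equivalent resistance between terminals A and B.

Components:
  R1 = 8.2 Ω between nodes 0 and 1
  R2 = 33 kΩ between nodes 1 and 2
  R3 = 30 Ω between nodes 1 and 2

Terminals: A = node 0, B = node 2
Reduce the network between node 0 (A) and node 2 (B) by series/parallel combination:
  Rp1 = R2 ‖ R3 (parallel, both between nodes 1 and 2) = 1/(1/33000 + 1/30) = 29.97 Ω
  Rs1 = R1 + Rp1 (series, joined only at node 1) = 8.2 + 29.97 = 38.17 Ω
R_eq = 38.17 Ω

Final answer: 38.17 Ω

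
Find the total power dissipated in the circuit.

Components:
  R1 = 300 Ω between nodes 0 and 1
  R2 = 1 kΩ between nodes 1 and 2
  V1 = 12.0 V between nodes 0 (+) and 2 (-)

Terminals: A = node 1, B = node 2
Nodal analysis, taking node 2 as the 0 V reference.
Source V1 fixes V_0 = 12 V.
KCL at each unknown node (sum of currents leaving = 0; resistances in Ω):
  Node 1: (V_1 - 12)/300 + (V_1 - 0)/1000 = 0
Collecting terms: 0.004333 × V_1 = 0.04  =>  V_1 = 9.231 V
Power in each resistor, P = (ΔV)²/R:
  P_R1 = (12 - 9.231)²/300 = 0.02556 W
  P_R2 = (9.231 - 0)²/1000 = 0.08521 W
P_total = P_R1 + P_R2 = 0.1108 W

Final answer: 0.1108 W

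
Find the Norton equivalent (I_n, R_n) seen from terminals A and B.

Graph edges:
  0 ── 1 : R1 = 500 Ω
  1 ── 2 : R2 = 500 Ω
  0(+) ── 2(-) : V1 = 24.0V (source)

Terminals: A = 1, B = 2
Find the Thévenin equivalent first; then I_n = V_th/R_th and R_n = R_th.
Step 1 — V_th is the open-circuit voltage V_A - V_B (nothing connected across the terminals).
Nodal analysis, taking node 2 as the 0 V reference.
Source V1 fixes V_0 = 24 V.
KCL at each unknown node (sum of currents leaving = 0; resistances in Ω):
  Node 1: (V_1 - 24)/500 + (V_1 - 0)/500 = 0
Collecting terms: 0.004 × V_1 = 0.048  =>  V_1 = 12 V
V_th = V_1 - V_2 = 12 - 0 = 12 V
Step 2 — R_th: zero the source — replace V1 by a short circuit (node 2 merges into node 0) — and find the resistance seen between A (node 1) and B (node 0).
Reduce the network between node 1 (A) and node 0 (B) by series/parallel combination:
  Rp1 = R1 ‖ R2 (parallel, both between nodes 0 and 1) = 1/(1/500 + 1/500) = 250 Ω
R_th = 250 Ω
I_n = V_th/R_th = 12/250 = 0.048 A, and R_n = R_th = 250 Ω

Final answer: I_n = 0.048 A, R_n = 250 Ω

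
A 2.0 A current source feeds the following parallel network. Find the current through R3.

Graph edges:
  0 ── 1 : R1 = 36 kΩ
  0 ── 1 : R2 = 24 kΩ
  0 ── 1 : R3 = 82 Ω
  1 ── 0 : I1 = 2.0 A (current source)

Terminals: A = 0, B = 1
All resistors sit directly between nodes 0 and 1, so they are in parallel and share one voltage V; the full source current 2 A splits among them.
1/R_par = 1/36000 + 1/24000 + 1/82 = 0.01226 S  =>  R_par = 81.54 Ω
V = I × R_par = 2 × 81.54 = 163.1 V
I_R3 = V/R3 = 163.1/82 = 1.989 A

Final answer: 1.989 A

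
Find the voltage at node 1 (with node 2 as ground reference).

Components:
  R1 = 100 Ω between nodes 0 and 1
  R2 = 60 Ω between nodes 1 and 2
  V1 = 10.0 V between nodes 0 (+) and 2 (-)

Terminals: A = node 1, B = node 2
Nodal analysis, taking node 2 as the 0 V reference.
Source V1 fixes V_0 = 10 V.
KCL at each unknown node (sum of currents leaving = 0; resistances in Ω):
  Node 1: (V_1 - 10)/100 + (V_1 - 0)/60 = 0
Collecting terms: 0.02667 × V_1 = 0.1  =>  V_1 = 3.75 V
The requested potential is V_1 = 3.75 V.

Final answer: V_1 = 3.75 V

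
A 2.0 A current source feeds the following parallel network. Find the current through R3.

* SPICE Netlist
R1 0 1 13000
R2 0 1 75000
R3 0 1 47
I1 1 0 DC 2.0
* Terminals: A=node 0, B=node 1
All resistors sit directly between nodes 0 and 1, so they are in parallel and share one voltage V; the full source current 2 A splits among them.
1/R_par = 1/13000 + 1/75000 + 1/47 = 0.02137 S  =>  R_par = 46.8 Ω
V = I × R_par = 2 × 46.8 = 93.6 V
I_R3 = V/R3 = 93.6/47 = 1.992 A

Final answer: 1.992 A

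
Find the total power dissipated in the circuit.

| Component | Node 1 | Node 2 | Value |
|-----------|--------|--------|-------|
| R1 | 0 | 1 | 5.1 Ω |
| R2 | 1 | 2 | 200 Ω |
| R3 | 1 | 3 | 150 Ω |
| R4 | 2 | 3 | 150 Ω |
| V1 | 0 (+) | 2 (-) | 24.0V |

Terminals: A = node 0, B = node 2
Nodal analysis, taking node 2 as the 0 V reference.
Source V1 fixes V_0 = 24 V.
KCL at each unknown node (sum of currents leaving = 0; resistances in Ω):
  Node 1: (V_1 - 24)/5.1 + (V_1 - 0)/200 + (V_1 - V_3)/150 = 0
  Node 3: (V_3 - V_1)/150 + (V_3 - 0)/150 = 0
Collecting terms (coefficients in siemens):
  0.2077·V_1 - 0.006667·V_3 = 4.706
  0.01333·V_3 - 0.006667·V_1 = 0
Determinant D = (0.2077)(0.01333) - (-0.006667)(-0.006667) = 0.002725
V_1 = [(4.706)(0.01333) - (-0.006667)(0)]/D = 23.02 V
V_3 = [(0.2077)(0) - (4.706)(-0.006667)]/D = 11.51 V
Power in each resistor, P = (ΔV)²/R:
  P_R1 = (24 - 23.02)²/5.1 = 0.1877 W
  P_R2 = (23.02 - 0)²/200 = 2.65 W
  P_R3 = (23.02 - 11.51)²/150 = 0.8833 W
  P_R4 = (0 - 11.51)²/150 = 0.8833 W
P_total = P_R1 + P_R2 + P_R3 + P_R4 = 4.604 W

Final answer: 4.604 W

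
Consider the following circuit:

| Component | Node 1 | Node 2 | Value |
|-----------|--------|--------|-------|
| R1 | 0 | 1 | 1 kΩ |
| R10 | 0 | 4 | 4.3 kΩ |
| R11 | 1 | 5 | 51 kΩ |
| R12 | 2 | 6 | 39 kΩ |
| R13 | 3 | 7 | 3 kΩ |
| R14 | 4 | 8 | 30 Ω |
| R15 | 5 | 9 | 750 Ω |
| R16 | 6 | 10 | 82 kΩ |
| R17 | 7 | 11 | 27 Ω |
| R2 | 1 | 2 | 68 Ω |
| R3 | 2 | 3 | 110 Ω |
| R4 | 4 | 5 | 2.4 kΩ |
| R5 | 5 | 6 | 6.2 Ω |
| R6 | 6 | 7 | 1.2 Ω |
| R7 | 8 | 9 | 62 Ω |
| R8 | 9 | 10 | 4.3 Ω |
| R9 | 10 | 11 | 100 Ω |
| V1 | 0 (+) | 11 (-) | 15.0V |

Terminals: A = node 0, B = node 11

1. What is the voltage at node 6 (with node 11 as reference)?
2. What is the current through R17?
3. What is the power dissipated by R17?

Nodal analysis, taking node 11 as the 0 V reference.
Source V1 fixes V_0 = 15 V.
KCL at each unknown node (sum of currents leaving = 0; resistances in Ω):
  Node 1: (V_1 - 15)/1000 + (V_1 - V_2)/68 + (V_1 - V_5)/51000 = 0
  Node 2: (V_2 - V_1)/68 + (V_2 - V_3)/110 + (V_2 - V_6)/39000 = 0
  Node 3: (V_3 - V_2)/110 + (V_3 - V_7)/3000 = 0
  Node 4: (V_4 - V_5)/2400 + (V_4 - 15)/4300 + (V_4 - V_8)/30 = 0
  Node 5: (V_5 - V_4)/2400 + (V_5 - V_6)/6.2 + (V_5 - V_1)/51000 + (V_5 - V_9)/750 = 0
  Node 6: (V_6 - V_5)/6.2 + (V_6 - V_7)/1.2 + (V_6 - V_2)/39000 + (V_6 - V_10)/82000 = 0
  Node 7: (V_7 - V_6)/1.2 + (V_7 - V_3)/3000 + (V_7 - 0)/27 = 0
  Node 8: (V_8 - V_9)/62 + (V_8 - V_4)/30 = 0
  Node 9: (V_9 - V_8)/62 + (V_9 - V_10)/4.3 + (V_9 - V_5)/750 = 0
  Node 10: (V_10 - V_9)/4.3 + (V_10 - 0)/100 + (V_10 - V_6)/82000 = 0
Collecting terms (coefficients in siemens):
  0.01573·V_1 - 0.01471·V_2 - 0.00001961·V_5 = 0.015
  0.02382·V_2 - 0.01471·V_1 - 0.009091·V_3 - 0.00002564·V_6 = 0
  0.009424·V_3 - 0.009091·V_2 - 0.0003333·V_7 = 0
  0.03398·V_4 - 0.0004167·V_5 - 0.03333·V_8 = 0.003488
  0.1631·V_5 - 0.00001961·V_1 - 0.0004167·V_4 - 0.1613·V_6 - 0.001333·V_9 = 0
  0.9947·V_6 - 0.00002564·V_2 - 0.1613·V_5 - 0.8333·V_7 - 0.0000122·V_10 = 0
  0.8707·V_7 - 0.0003333·V_3 - 0.8333·V_6 = 0
  0.04946·V_8 - 0.03333·V_4 - 0.01613·V_9 = 0
  0.25·V_9 - 0.001333·V_5 - 0.01613·V_8 - 0.2326·V_10 = 0
  0.2426·V_10 - 0.0000122·V_6 - 0.2326·V_9 = 0
Solving these 10 simultaneous equations (Gaussian elimination) gives:
  V_1 = 11.07 V, V_2 = 10.82 V, V_3 = 10.44 V, V_4 = 0.5938 V
  V_5 = 0.1231 V, V_6 = 0.1191 V, V_7 = 0.1179 V, V_8 = 0.4992 V
  V_9 = 0.3037 V, V_10 = 0.2911 V
Part 1:
  Read off the nodal solution: V_6 = 0.1191 V
Part 2:
  I_R17 = (V_7 - V_11)/R17 = (0.1179 - 0)/27 = 0.004368 A
  Magnitude: I_R17 = 0.004368 A
Part 3:
  I_R17 = (V_7 - V_11)/R17 = (0.1179 - 0)/27 = 0.004368 A
  P_R17 = I_R17² × R17 = (0.004368)² × 27 = 0.0005153 W

Final answers:
1. V_6 = 0.1191 V
2. I_R17 = 0.004368 A
3. P_R17 = 0.0005153 W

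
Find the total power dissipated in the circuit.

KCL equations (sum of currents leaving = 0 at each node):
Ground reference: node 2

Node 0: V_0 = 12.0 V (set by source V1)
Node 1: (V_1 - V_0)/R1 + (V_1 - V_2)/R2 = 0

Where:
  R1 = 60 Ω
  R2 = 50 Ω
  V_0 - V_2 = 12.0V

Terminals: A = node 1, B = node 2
Nodal analysis, taking node 2 as the 0 V reference.
Source V1 fixes V_0 = 12 V.
KCL at each unknown node (sum of currents leaving = 0; resistances in Ω):
  Node 1: (V_1 - 12)/60 + (V_1 - 0)/50 = 0
Collecting terms: 0.03667 × V_1 = 0.2  =>  V_1 = 5.455 V
Power in each resistor, P = (ΔV)²/R:
  P_R1 = (12 - 5.455)²/60 = 0.714 W
  P_R2 = (5.455 - 0)²/50 = 0.595 W
P_total = P_R1 + P_R2 = 1.309 W

Final answer: 1.309 W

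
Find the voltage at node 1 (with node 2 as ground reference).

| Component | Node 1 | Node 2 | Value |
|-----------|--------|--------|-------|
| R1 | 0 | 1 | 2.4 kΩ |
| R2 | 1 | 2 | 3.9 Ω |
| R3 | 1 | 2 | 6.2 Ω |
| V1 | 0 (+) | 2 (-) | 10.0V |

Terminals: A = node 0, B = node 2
Nodal analysis, taking node 2 as the 0 V reference.
Source V1 fixes V_0 = 10 V.
KCL at each unknown node (sum of currents leaving = 0; resistances in Ω):
  Node 1: (V_1 - 10)/2400 + (V_1 - 0)/3.9 + (V_1 - 0)/6.2 = 0
Collecting terms: 0.4181 × V_1 = 0.004167  =>  V_1 = 0.009965 V
The requested potential is V_1 = 0.009965 V.

Final answer: V_1 = 0.009965 V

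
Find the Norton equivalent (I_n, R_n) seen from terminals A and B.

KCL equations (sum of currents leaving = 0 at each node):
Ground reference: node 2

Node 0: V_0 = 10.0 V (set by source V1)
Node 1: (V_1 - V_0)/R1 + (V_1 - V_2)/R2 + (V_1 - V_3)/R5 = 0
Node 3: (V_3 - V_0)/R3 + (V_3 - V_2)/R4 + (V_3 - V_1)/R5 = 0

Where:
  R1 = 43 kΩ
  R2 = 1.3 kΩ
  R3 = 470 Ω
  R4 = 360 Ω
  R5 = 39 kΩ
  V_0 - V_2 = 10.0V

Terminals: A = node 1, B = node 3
Find the Thévenin equivalent first; then I_n = V_th/R_th and R_n = R_th.
Step 1 — V_th is the open-circuit voltage V_A - V_B (nothing connected across the terminals).
Nodal analysis, taking node 2 as the 0 V reference.
Source V1 fixes V_0 = 10 V.
KCL at each unknown node (sum of currents leaving = 0; resistances in Ω):
  Node 1: (V_1 - 10)/43000 + (V_1 - 0)/1300 + (V_1 - V_3)/39000 = 0
  Node 3: (V_3 - 10)/470 + (V_3 - 0)/360 + (V_3 - V_1)/39000 = 0
Collecting terms (coefficients in siemens):
  0.0008181·V_1 - 0.00002564·V_3 = 0.0002326
  0.004931·V_3 - 0.00002564·V_1 = 0.02128
Determinant D = (0.0008181)(0.004931) - (-0.00002564)(-0.00002564) = 0.000004034
V_1 = [(0.0002326)(0.004931) - (-0.00002564)(0.02128)]/D = 0.4196 V
V_3 = [(0.0008181)(0.02128) - (0.0002326)(-0.00002564)]/D = 4.317 V
V_th = V_1 - V_3 = 0.4196 - 4.317 = -3.897 V
Step 2 — R_th: zero the source — replace V1 by a short circuit (node 2 merges into node 0) — and find the resistance seen between A (node 1) and B (node 3).
Reduce the network between node 1 (A) and node 3 (B) by series/parallel combination:
  Rp1 = R1 ‖ R2 (parallel, both between nodes 0 and 1) = 1/(1/43000 + 1/1300) = 1262 Ω
  Rp2 = R3 ‖ R4 (parallel, both between nodes 0 and 3) = 1/(1/470 + 1/360) = 203.9 Ω
  Rs1 = Rp1 + Rp2 (series, joined only at node 0) = 1262 + 203.9 = 1466 Ω
  Rp3 = R5 ‖ Rs1 (parallel, both between nodes 1 and 3) = 1/(1/39000 + 1/1466) = 1413 Ω
R_th = 1.413 kΩ
I_n = V_th/R_th = -3.897/1413 = -0.002759 A, and R_n = R_th = 1.413 kΩ

Final answer: I_n = -0.002759 A, R_n = 1.413 kΩ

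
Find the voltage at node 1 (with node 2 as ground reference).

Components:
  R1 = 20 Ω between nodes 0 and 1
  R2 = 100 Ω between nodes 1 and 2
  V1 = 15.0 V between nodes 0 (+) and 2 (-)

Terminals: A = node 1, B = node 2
Nodal analysis, taking node 2 as the 0 V reference.
Source V1 fixes V_0 = 15 V.
KCL at each unknown node (sum of currents leaving = 0; resistances in Ω):
  Node 1: (V_1 - 15)/20 + (V_1 - 0)/100 = 0
Collecting terms: 0.06 × V_1 = 0.75  =>  V_1 = 12.5 V
The requested potential is V_1 = 12.5 V.

Final answer: V_1 = 12.5 V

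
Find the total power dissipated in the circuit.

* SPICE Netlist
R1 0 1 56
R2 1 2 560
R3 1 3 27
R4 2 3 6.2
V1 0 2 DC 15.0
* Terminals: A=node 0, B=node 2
Nodal analysis, taking node 2 as the 0 V reference.
Source V1 fixes V_0 = 15 V.
KCL at each unknown node (sum of currents leaving = 0; resistances in Ω):
  Node 1: (V_1 - 15)/56 + (V_1 - 0)/560 + (V_1 - V_3)/27 = 0
  Node 3: (V_3 - V_1)/27 + (V_3 - 0)/6.2 = 0
Collecting terms (coefficients in siemens):
  0.05668·V_1 - 0.03704·V_3 = 0.2679
  0.1983·V_3 - 0.03704·V_1 = 0
Determinant D = (0.05668)(0.1983) - (-0.03704)(-0.03704) = 0.009869
V_1 = [(0.2679)(0.1983) - (-0.03704)(0)]/D = 5.383 V
V_3 = [(0.05668)(0) - (0.2679)(-0.03704)]/D = 1.005 V
Power in each resistor, P = (ΔV)²/R:
  P_R1 = (15 - 5.383)²/56 = 1.652 W
  P_R2 = (5.383 - 0)²/560 = 0.05174 W
  P_R3 = (5.383 - 1.005)²/27 = 0.7097 W
  P_R4 = (0 - 1.005)²/6.2 = 0.163 W
P_total = P_R1 + P_R2 + P_R3 + P_R4 = 2.576 W

Final answer: 2.576 W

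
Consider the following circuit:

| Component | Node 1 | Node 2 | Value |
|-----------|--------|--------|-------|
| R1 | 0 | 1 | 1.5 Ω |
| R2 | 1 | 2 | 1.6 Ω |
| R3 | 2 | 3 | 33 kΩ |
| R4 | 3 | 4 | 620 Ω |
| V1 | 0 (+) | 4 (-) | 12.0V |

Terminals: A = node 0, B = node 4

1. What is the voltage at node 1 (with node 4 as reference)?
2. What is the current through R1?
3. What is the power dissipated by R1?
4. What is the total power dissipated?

Nodal analysis, taking node 4 as the 0 V reference.
Source V1 fixes V_0 = 12 V.
KCL at each unknown node (sum of currents leaving = 0; resistances in Ω):
  Node 1: (V_1 - 12)/1.5 + (V_1 - V_2)/1.6 = 0
  Node 2: (V_2 - V_1)/1.6 + (V_2 - V_3)/33000 = 0
  Node 3: (V_3 - V_2)/33000 + (V_3 - 0)/620 = 0
Collecting terms (coefficients in siemens):
  1.292·V_1 - 0.625·V_2 = 8
  0.625·V_2 - 0.625·V_1 - 0.0000303·V_3 = 0
  0.001643·V_3 - 0.0000303·V_2 = 0
Solving these 3 simultaneous equations (Gaussian elimination) gives:
  V_1 = 12 V, V_2 = 12 V, V_3 = 0.2213 V
Part 1:
  Read off the nodal solution: V_1 = 12 V
Part 2:
  I_R1 = (V_0 - V_1)/R1 = (12 - 12)/1.5 = 0.0003569 A
  Magnitude: I_R1 = 0.0003569 A
Part 3:
  I_R1 = (V_0 - V_1)/R1 = (12 - 12)/1.5 = 0.0003569 A
  P_R1 = I_R1² × R1 = (0.0003569)² × 1.5 = 0.0000001911 W
Part 4:
  Power in each resistor, P = (ΔV)²/R:
    P_R1 = (12 - 12)²/1.5 = 0.0000001911 W
    P_R2 = (12 - 12)²/1.6 = 0.0000002038 W
    P_R3 = (12 - 0.2213)²/33000 = 0.004203 W
    P_R4 = (0.2213 - 0)²/620 = 0.00007897 W
  P_total = P_R1 + P_R2 + P_R3 + P_R4 = 0.004283 W

Final answers:
1. V_1 = 12 V
2. I_R1 = 0.0003569 A
3. P_R1 = 1.911e-07 W
4. P_total = 0.004283 W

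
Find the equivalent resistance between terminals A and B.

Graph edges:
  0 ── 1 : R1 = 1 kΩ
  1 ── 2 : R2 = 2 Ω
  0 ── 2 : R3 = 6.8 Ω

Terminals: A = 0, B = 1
Reduce the network between node 0 (A) and node 1 (B) by series/parallel combination:
  Rs1 = R3 + R2 (series, joined only at node 2) = 6.8 + 2 = 8.8 Ω
  Rp1 = R1 ‖ Rs1 (parallel, both between nodes 0 and 1) = 1/(1/1000 + 1/8.8) = 8.723 Ω
R_eq = 8.723 Ω

Final answer: 8.723 Ω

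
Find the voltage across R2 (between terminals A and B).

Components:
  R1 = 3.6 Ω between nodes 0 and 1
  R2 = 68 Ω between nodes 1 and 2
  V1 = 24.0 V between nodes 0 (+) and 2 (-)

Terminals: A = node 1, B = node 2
R1 and R2 are in series across V1 (node 0 → node 1 → node 2), and the output A–B is taken across R2, so this is a voltage divider.
Series current: I = V1/(R1 + R2) = 24/(3.6 + 68) = 24/71.6 = 0.3352 A
V_R2 = I × R2 = V1 × R2/(R1 + R2) = 24 × 68/71.6 = 22.79 V

Final answer: 22.79 V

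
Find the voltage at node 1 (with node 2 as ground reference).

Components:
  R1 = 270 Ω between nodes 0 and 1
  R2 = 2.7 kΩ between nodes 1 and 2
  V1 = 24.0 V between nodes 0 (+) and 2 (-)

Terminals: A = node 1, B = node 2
Nodal analysis, taking node 2 as the 0 V reference.
Source V1 fixes V_0 = 24 V.
KCL at each unknown node (sum of currents leaving = 0; resistances in Ω):
  Node 1: (V_1 - 24)/270 + (V_1 - 0)/2700 = 0
Collecting terms: 0.004074 × V_1 = 0.08889  =>  V_1 = 21.82 V
The requested potential is V_1 = 21.82 V.

Final answer: V_1 = 21.82 V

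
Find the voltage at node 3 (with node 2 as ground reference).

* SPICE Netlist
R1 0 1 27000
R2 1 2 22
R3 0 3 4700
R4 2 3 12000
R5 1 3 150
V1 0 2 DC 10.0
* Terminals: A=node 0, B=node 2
Nodal analysis, taking node 2 as the 0 V reference.
Source V1 fixes V_0 = 10 V.
KCL at each unknown node (sum of currents leaving = 0; resistances in Ω):
  Node 1: (V_1 - 10)/27000 + (V_1 - 0)/22 + (V_1 - V_3)/150 = 0
  Node 3: (V_3 - 10)/4700 + (V_3 - 0)/12000 + (V_3 - V_1)/150 = 0
Collecting terms (coefficients in siemens):
  0.05216·V_1 - 0.006667·V_3 = 0.0003704
  0.006963·V_3 - 0.006667·V_1 = 0.002128
Determinant D = (0.05216)(0.006963) - (-0.006667)(-0.006667) = 0.0003187
V_1 = [(0.0003704)(0.006963) - (-0.006667)(0.002128)]/D = 0.0526 V
V_3 = [(0.05216)(0.002128) - (0.0003704)(-0.006667)]/D = 0.3559 V
The requested potential is V_3 = 0.3559 V.

Final answer: V_3 = 0.3559 V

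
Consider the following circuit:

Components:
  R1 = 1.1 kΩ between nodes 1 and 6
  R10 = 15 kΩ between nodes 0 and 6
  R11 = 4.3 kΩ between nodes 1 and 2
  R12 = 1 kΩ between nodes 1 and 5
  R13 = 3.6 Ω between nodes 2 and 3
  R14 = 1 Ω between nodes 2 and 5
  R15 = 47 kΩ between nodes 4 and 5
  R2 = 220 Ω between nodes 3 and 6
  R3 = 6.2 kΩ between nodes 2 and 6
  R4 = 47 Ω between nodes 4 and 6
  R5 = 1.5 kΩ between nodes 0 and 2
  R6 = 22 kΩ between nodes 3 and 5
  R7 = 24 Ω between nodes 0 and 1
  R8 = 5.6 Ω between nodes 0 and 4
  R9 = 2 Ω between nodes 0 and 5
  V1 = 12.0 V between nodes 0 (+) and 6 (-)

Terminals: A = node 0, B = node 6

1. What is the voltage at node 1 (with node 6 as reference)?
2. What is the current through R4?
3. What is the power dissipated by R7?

Nodal analysis, taking node 6 as the 0 V reference.
Source V1 fixes V_0 = 12 V.
KCL at each unknown node (sum of currents leaving = 0; resistances in Ω):
  Node 1: (V_1 - 0)/1100 + (V_1 - 12)/24 + (V_1 - V_2)/4300 + (V_1 - V_5)/1000 = 0
  Node 2: (V_2 - 0)/6200 + (V_2 - 12)/1500 + (V_2 - V_1)/4300 + (V_2 - V_3)/3.6 + (V_2 - V_5)/1 = 0
  Node 3: (V_3 - 0)/220 + (V_3 - V_5)/22000 + (V_3 - V_2)/3.6 = 0
  Node 4: (V_4 - 0)/47 + (V_4 - 12)/5.6 + (V_4 - V_5)/47000 = 0
  Node 5: (V_5 - V_3)/22000 + (V_5 - 12)/2 + (V_5 - V_1)/1000 + (V_5 - V_2)/1 + (V_5 - V_4)/47000 = 0
Collecting terms (coefficients in siemens):
  0.04381·V_1 - 0.0002326·V_2 - 0.001·V_5 = 0.5
  1.279·V_2 - 0.0002326·V_1 - 0.2778·V_3 - 1·V_5 = 0.008
  0.2824·V_3 - 0.2778·V_2 - 0.00004545·V_5 = 0
  0.1999·V_4 - 0.00002128·V_5 = 2.143
  1.501·V_5 - 0.001·V_1 - 1·V_2 - 0.00004545·V_3 - 0.00002128·V_4 = 6
Solving these 5 simultaneous equations (Gaussian elimination) gives:
  V_1 = 11.75 V, V_2 = 11.84 V, V_3 = 11.64 V, V_4 = 10.72 V
  V_5 = 11.89 V
Part 1:
  Read off the nodal solution: V_1 = 11.75 V
Part 2:
  I_R4 = (V_4 - V_6)/R4 = (10.72 - 0)/47 = 0.2281 A
  Magnitude: I_R4 = 0.2281 A
Part 3:
  I_R7 = (V_0 - V_1)/R7 = (12 - 11.75)/24 = 0.01052 A
  P_R7 = I_R7² × R7 = (0.01052)² × 24 = 0.002654 W

Final answers:
1. V_1 = 11.75 V
2. I_R4 = 0.2281 A
3. P_R7 = 0.002654 W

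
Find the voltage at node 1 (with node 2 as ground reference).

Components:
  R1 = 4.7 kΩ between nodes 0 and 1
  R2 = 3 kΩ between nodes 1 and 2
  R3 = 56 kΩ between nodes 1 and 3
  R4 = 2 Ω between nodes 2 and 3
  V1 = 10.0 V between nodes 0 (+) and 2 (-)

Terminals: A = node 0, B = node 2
Nodal analysis, taking node 2 as the 0 V reference.
Source V1 fixes V_0 = 10 V.
KCL at each unknown node (sum of currents leaving = 0; resistances in Ω):
  Node 1: (V_1 - 10)/4700 + (V_1 - 0)/3000 + (V_1 - V_3)/56000 = 0
  Node 3: (V_3 - V_1)/56000 + (V_3 - 0)/2 = 0
Collecting terms (coefficients in siemens):
  0.000564·V_1 - 0.00001786·V_3 = 0.002128
  0.5·V_3 - 0.00001786·V_1 = 0
Determinant D = (0.000564)(0.5) - (-0.00001786)(-0.00001786) = 0.000282
V_1 = [(0.002128)(0.5) - (-0.00001786)(0)]/D = 3.773 V
V_3 = [(0.000564)(0) - (0.002128)(-0.00001786)]/D = 0.0001347 V
The requested potential is V_1 = 3.773 V.

Final answer: V_1 = 3.773 V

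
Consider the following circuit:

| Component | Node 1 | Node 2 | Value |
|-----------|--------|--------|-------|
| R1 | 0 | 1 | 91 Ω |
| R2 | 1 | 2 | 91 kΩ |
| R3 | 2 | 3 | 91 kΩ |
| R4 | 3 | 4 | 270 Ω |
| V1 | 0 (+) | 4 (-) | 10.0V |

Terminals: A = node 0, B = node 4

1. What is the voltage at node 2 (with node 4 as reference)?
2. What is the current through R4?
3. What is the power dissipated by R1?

Nodal analysis, taking node 4 as the 0 V reference.
Source V1 fixes V_0 = 10 V.
KCL at each unknown node (sum of currents leaving = 0; resistances in Ω):
  Node 1: (V_1 - 10)/91 + (V_1 - V_2)/91000 = 0
  Node 2: (V_2 - V_1)/91000 + (V_2 - V_3)/91000 = 0
  Node 3: (V_3 - V_2)/91000 + (V_3 - 0)/270 = 0
Collecting terms (coefficients in siemens):
  0.011·V_1 - 0.00001099·V_2 = 0.1099
  0.00002198·V_2 - 0.00001099·V_1 - 0.00001099·V_3 = 0
  0.003715·V_3 - 0.00001099·V_2 = 0
Solving these 3 simultaneous equations (Gaussian elimination) gives:
  V_1 = 9.995 V, V_2 = 5.005 V, V_3 = 0.01481 V
Part 1:
  Read off the nodal solution: V_2 = 5.005 V
Part 2:
  I_R4 = (V_3 - V_4)/R4 = (0.01481 - 0)/270 = 0.00005484 A
  Magnitude: I_R4 = 0.00005484 A
Part 3:
  I_R1 = (V_0 - V_1)/R1 = (10 - 9.995)/91 = 0.00005484 A
  P_R1 = I_R1² × R1 = (0.00005484)² × 91 = 0.0000002736 W

Final answers:
1. V_2 = 5.005 V
2. I_R4 = 5.484e-05 A
3. P_R1 = 2.736e-07 W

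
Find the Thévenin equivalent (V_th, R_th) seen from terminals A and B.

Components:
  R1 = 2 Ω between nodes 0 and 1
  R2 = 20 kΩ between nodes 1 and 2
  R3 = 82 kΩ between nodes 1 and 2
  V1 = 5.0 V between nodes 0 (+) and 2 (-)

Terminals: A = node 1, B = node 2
Step 1 — V_th is the open-circuit voltage V_A - V_B (nothing connected across the terminals).
Nodal analysis, taking node 2 as the 0 V reference.
Source V1 fixes V_0 = 5 V.
KCL at each unknown node (sum of currents leaving = 0; resistances in Ω):
  Node 1: (V_1 - 5)/2 + (V_1 - 0)/20000 + (V_1 - 0)/82000 = 0
Collecting terms: 0.5001 × V_1 = 2.5  =>  V_1 = 4.999 V
V_th = V_1 - V_2 = 4.999 - 0 = 4.999 V
Step 2 — R_th: zero the source — replace V1 by a short circuit (node 2 merges into node 0) — and find the resistance seen between A (node 1) and B (node 0).
Reduce the network between node 1 (A) and node 0 (B) by series/parallel combination:
  Rp1 = R1 ‖ R2 ‖ R3 (parallel, all between nodes 0 and 1) = 1/(1/2 + 1/20000 + 1/82000) = 2 Ω
R_th = 2 Ω

Final answer: V_th = 4.999 V, R_th = 2 Ω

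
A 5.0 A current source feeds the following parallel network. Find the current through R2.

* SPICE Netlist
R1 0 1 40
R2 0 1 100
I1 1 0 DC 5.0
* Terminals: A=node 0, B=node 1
All resistors sit directly between nodes 0 and 1, so they are in parallel and share one voltage V; the full source current 5 A splits among them.
1/R_par = 1/40 + 1/100 = 0.035 S  =>  R_par = 28.57 Ω
V = I × R_par = 5 × 28.57 = 142.9 V
I_R2 = V/R2 = 142.9/100 = 1.429 A

Final answer: 1.429 A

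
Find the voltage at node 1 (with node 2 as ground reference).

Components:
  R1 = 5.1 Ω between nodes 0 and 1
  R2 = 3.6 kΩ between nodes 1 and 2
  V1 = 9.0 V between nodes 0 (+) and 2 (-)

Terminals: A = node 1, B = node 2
Nodal analysis, taking node 2 as the 0 V reference.
Source V1 fixes V_0 = 9 V.
KCL at each unknown node (sum of currents leaving = 0; resistances in Ω):
  Node 1: (V_1 - 9)/5.1 + (V_1 - 0)/3600 = 0
Collecting terms: 0.1964 × V_1 = 1.765  =>  V_1 = 8.987 V
The requested potential is V_1 = 8.987 V.

Final answer: V_1 = 8.987 V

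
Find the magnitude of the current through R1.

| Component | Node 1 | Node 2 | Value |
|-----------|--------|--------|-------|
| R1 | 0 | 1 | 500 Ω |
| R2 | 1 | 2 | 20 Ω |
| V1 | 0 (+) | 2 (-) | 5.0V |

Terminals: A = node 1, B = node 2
Nodal analysis, taking node 2 as the 0 V reference.
Source V1 fixes V_0 = 5 V.
KCL at each unknown node (sum of currents leaving = 0; resistances in Ω):
  Node 1: (V_1 - 5)/500 + (V_1 - 0)/20 = 0
Collecting terms: 0.052 × V_1 = 0.01  =>  V_1 = 0.1923 V
I_R1 = (V_0 - V_1)/R1 = (5 - 0.1923)/500 = 0.009615 A
|I_R1| = 0.009615 A

Final answer: |I_R1| = 0.009615 A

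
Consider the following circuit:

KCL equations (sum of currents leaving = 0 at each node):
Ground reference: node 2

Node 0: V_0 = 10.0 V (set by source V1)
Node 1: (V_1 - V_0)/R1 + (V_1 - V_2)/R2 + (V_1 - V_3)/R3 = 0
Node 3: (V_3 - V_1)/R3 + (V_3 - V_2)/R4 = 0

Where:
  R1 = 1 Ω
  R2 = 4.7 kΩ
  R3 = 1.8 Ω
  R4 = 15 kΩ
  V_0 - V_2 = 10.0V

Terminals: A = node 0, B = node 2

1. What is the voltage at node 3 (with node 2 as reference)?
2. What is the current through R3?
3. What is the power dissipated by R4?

Nodal analysis, taking node 2 as the 0 V reference.
Source V1 fixes V_0 = 10 V.
KCL at each unknown node (sum of currents leaving = 0; resistances in Ω):
  Node 1: (V_1 - 10)/1 + (V_1 - 0)/4700 + (V_1 - V_3)/1.8 = 0
  Node 3: (V_3 - V_1)/1.8 + (V_3 - 0)/15000 = 0
Collecting terms (coefficients in siemens):
  1.556·V_1 - 0.5556·V_3 = 10
  0.5556·V_3 - 0.5556·V_1 = 0
Determinant D = (1.556)(0.5556) - (-0.5556)(-0.5556) = 0.5558
V_1 = [(10)(0.5556) - (-0.5556)(0)]/D = 9.997 V
V_3 = [(1.556)(0) - (10)(-0.5556)]/D = 9.996 V
Part 1:
  Read off the nodal solution: V_3 = 9.996 V
Part 2:
  I_R3 = (V_1 - V_3)/R3 = (9.997 - 9.996)/1.8 = 0.0006664 A
  Magnitude: I_R3 = 0.0006664 A
Part 3:
  I_R4 = (V_2 - V_3)/R4 = (0 - 9.996)/15000 = -0.0006664 A
  P_R4 = I_R4² × R4 = (-0.0006664)² × 15000 = 0.006661 W

Final answers:
1. V_3 = 9.996 V
2. I_R3 = 0.0006664 A
3. P_R4 = 0.006661 W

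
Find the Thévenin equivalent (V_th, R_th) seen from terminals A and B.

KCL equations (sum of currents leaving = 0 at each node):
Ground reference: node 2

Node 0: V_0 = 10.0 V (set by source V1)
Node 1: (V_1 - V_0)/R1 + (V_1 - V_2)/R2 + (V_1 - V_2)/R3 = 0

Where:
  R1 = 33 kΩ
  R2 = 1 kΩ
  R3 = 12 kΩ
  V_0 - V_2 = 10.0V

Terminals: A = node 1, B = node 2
Step 1 — V_th is the open-circuit voltage V_A - V_B (nothing connected across the terminals).
Nodal analysis, taking node 2 as the 0 V reference.
Source V1 fixes V_0 = 10 V.
KCL at each unknown node (sum of currents leaving = 0; resistances in Ω):
  Node 1: (V_1 - 10)/33000 + (V_1 - 0)/1000 + (V_1 - 0)/12000 = 0
Collecting terms: 0.001114 × V_1 = 0.000303  =>  V_1 = 0.2721 V
V_th = V_1 - V_2 = 0.2721 - 0 = 0.2721 V
Step 2 — R_th: zero the source — replace V1 by a short circuit (node 2 merges into node 0) — and find the resistance seen between A (node 1) and B (node 0).
Reduce the network between node 1 (A) and node 0 (B) by series/parallel combination:
  Rp1 = R1 ‖ R2 ‖ R3 (parallel, all between nodes 0 and 1) = 1/(1/33000 + 1/1000 + 1/12000) = 898 Ω
R_th = 898 Ω

Final answer: V_th = 0.2721 V, R_th = 898 Ω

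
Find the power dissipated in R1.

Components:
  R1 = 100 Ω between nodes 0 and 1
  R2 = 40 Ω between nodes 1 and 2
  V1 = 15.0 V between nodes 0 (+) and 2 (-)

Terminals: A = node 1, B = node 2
Nodal analysis, taking node 2 as the 0 V reference.
Source V1 fixes V_0 = 15 V.
KCL at each unknown node (sum of currents leaving = 0; resistances in Ω):
  Node 1: (V_1 - 15)/100 + (V_1 - 0)/40 = 0
Collecting terms: 0.035 × V_1 = 0.15  =>  V_1 = 4.286 V
I_R1 = (V_0 - V_1)/R1 = (15 - 4.286)/100 = 0.1071 A
P_R1 = I_R1² × R1 = (0.1071)² × 100 = 1.148 W

Final answer: 1.148 W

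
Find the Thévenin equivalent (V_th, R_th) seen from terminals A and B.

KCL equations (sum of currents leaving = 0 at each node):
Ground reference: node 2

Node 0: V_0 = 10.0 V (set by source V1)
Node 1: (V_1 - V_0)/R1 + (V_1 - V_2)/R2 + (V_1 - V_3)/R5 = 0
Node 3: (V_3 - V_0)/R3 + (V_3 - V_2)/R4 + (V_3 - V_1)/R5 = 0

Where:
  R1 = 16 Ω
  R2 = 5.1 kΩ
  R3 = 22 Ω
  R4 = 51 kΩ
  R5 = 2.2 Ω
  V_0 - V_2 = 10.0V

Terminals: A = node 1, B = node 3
Step 1 — V_th is the open-circuit voltage V_A - V_B (nothing connected across the terminals).
Nodal analysis, taking node 2 as the 0 V reference.
Source V1 fixes V_0 = 10 V.
KCL at each unknown node (sum of currents leaving = 0; resistances in Ω):
  Node 1: (V_1 - 10)/16 + (V_1 - 0)/5100 + (V_1 - V_3)/2.2 = 0
  Node 3: (V_3 - 10)/22 + (V_3 - 0)/51000 + (V_3 - V_1)/2.2 = 0
Collecting terms (coefficients in siemens):
  0.5172·V_1 - 0.4545·V_3 = 0.625
  0.5·V_3 - 0.4545·V_1 = 0.4545
Determinant D = (0.5172)(0.5) - (-0.4545)(-0.4545) = 0.05202
V_1 = [(0.625)(0.5) - (-0.4545)(0.4545)]/D = 9.979 V
V_3 = [(0.5172)(0.4545) - (0.625)(-0.4545)]/D = 9.981 V
V_th = V_1 - V_3 = 9.979 - 9.981 = -0.001478 V
Step 2 — R_th: zero the source — replace V1 by a short circuit (node 2 merges into node 0) — and find the resistance seen between A (node 1) and B (node 3).
Reduce the network between node 1 (A) and node 3 (B) by series/parallel combination:
  Rp1 = R1 ‖ R2 (parallel, both between nodes 0 and 1) = 1/(1/16 + 1/5100) = 15.95 Ω
  Rp2 = R3 ‖ R4 (parallel, both between nodes 0 and 3) = 1/(1/22 + 1/51000) = 21.99 Ω
  Rs1 = Rp1 + Rp2 (series, joined only at node 0) = 15.95 + 21.99 = 37.94 Ω
  Rp3 = R5 ‖ Rs1 (parallel, both between nodes 1 and 3) = 1/(1/2.2 + 1/37.94) = 2.079 Ω
R_th = 2.079 Ω

Final answer: V_th = -0.001478 V, R_th = 2.079 Ω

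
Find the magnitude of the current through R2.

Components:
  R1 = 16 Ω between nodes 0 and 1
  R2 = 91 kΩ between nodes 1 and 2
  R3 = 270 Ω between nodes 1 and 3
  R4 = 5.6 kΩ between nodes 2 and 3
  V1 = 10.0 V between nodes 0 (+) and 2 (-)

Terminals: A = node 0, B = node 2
Nodal analysis, taking node 2 as the 0 V reference.
Source V1 fixes V_0 = 10 V.
KCL at each unknown node (sum of currents leaving = 0; resistances in Ω):
  Node 1: (V_1 - 10)/16 + (V_1 - 0)/91000 + (V_1 - V_3)/270 = 0
  Node 3: (V_3 - V_1)/270 + (V_3 - 0)/5600 = 0
Collecting terms (coefficients in siemens):
  0.06621·V_1 - 0.003704·V_3 = 0.625
  0.003882·V_3 - 0.003704·V_1 = 0
Determinant D = (0.06621)(0.003882) - (-0.003704)(-0.003704) = 0.0002433
V_1 = [(0.625)(0.003882) - (-0.003704)(0)]/D = 9.971 V
V_3 = [(0.06621)(0) - (0.625)(-0.003704)]/D = 9.512 V
I_R2 = (V_1 - V_2)/R2 = (9.971 - 0)/91000 = 0.0001096 A
|I_R2| = 0.0001096 A

Final answer: |I_R2| = 0.0001096 A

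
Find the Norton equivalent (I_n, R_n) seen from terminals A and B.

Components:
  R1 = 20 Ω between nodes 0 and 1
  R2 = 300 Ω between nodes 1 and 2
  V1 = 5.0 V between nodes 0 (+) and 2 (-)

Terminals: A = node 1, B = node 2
Find the Thévenin equivalent first; then I_n = V_th/R_th and R_n = R_th.
Step 1 — V_th is the open-circuit voltage V_A - V_B (nothing connected across the terminals).
Nodal analysis, taking node 2 as the 0 V reference.
Source V1 fixes V_0 = 5 V.
KCL at each unknown node (sum of currents leaving = 0; resistances in Ω):
  Node 1: (V_1 - 5)/20 + (V_1 - 0)/300 = 0
Collecting terms: 0.05333 × V_1 = 0.25  =>  V_1 = 4.688 V
V_th = V_1 - V_2 = 4.688 - 0 = 4.688 V
Step 2 — R_th: zero the source — replace V1 by a short circuit (node 2 merges into node 0) — and find the resistance seen between A (node 1) and B (node 0).
Reduce the network between node 1 (A) and node 0 (B) by series/parallel combination:
  Rp1 = R1 ‖ R2 (parallel, both between nodes 0 and 1) = 1/(1/20 + 1/300) = 18.75 Ω
R_th = 18.75 Ω
I_n = V_th/R_th = 4.688/18.75 = 0.25 A, and R_n = R_th = 18.75 Ω

Final answer: I_n = 0.25 A, R_n = 18.75 Ω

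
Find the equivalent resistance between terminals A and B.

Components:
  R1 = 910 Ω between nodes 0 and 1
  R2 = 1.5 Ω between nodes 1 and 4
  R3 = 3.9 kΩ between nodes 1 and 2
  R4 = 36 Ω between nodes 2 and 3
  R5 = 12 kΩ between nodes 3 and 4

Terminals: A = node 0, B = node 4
Reduce the network between node 0 (A) and node 4 (B) by series/parallel combination:
  Rs1 = R3 + R4 (series, joined only at node 2) = 3900 + 36 = 3936 Ω
  Rs2 = R5 + Rs1 (series, joined only at node 3) = 12000 + 3936 = 15940 Ω
  Rp1 = R2 ‖ Rs2 (parallel, both between nodes 1 and 4) = 1/(1/1.5 + 1/15940) = 1.5 Ω
  Rs3 = R1 + Rp1 (series, joined only at node 1) = 910 + 1.5 = 911.5 Ω
R_eq = 911.5 Ω

Final answer: 911.5 Ω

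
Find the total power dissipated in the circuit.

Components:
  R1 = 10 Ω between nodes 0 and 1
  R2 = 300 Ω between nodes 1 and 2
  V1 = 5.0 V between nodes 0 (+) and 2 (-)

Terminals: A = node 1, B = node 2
Nodal analysis, taking node 2 as the 0 V reference.
Source V1 fixes V_0 = 5 V.
KCL at each unknown node (sum of currents leaving = 0; resistances in Ω):
  Node 1: (V_1 - 5)/10 + (V_1 - 0)/300 = 0
Collecting terms: 0.1033 × V_1 = 0.5  =>  V_1 = 4.839 V
Power in each resistor, P = (ΔV)²/R:
  P_R1 = (5 - 4.839)²/10 = 0.002601 W
  P_R2 = (4.839 - 0)²/300 = 0.07804 W
P_total = P_R1 + P_R2 = 0.08065 W

Final answer: 0.08065 W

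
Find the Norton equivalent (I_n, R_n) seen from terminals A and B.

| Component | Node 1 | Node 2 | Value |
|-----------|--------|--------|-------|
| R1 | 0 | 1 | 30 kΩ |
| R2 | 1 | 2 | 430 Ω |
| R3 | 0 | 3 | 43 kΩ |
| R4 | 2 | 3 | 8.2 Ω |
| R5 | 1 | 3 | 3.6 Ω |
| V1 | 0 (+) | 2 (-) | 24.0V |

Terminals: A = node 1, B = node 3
Find the Thévenin equivalent first; then I_n = V_th/R_th and R_n = R_th.
Step 1 — V_th is the open-circuit voltage V_A - V_B (nothing connected across the terminals).
Nodal analysis, taking node 2 as the 0 V reference.
Source V1 fixes V_0 = 24 V.
KCL at each unknown node (sum of currents leaving = 0; resistances in Ω):
  Node 1: (V_1 - 24)/30000 + (V_1 - 0)/430 + (V_1 - V_3)/3.6 = 0
  Node 3: (V_3 - 24)/43000 + (V_3 - 0)/8.2 + (V_3 - V_1)/3.6 = 0
Collecting terms (coefficients in siemens):
  0.2801·V_1 - 0.2778·V_3 = 0.0008
  0.3998·V_3 - 0.2778·V_1 = 0.0005581
Determinant D = (0.2801)(0.3998) - (-0.2778)(-0.2778) = 0.03482
V_1 = [(0.0008)(0.3998) - (-0.2778)(0.0005581)]/D = 0.01364 V
V_3 = [(0.2801)(0.0005581) - (0.0008)(-0.2778)]/D = 0.01087 V
V_th = V_1 - V_3 = 0.01364 - 0.01087 = 0.002764 V
Step 2 — R_th: zero the source — replace V1 by a short circuit (node 2 merges into node 0) — and find the resistance seen between A (node 1) and B (node 3).
Reduce the network between node 1 (A) and node 3 (B) by series/parallel combination:
  Rp1 = R1 ‖ R2 (parallel, both between nodes 0 and 1) = 1/(1/30000 + 1/430) = 423.9 Ω
  Rp2 = R3 ‖ R4 (parallel, both between nodes 0 and 3) = 1/(1/43000 + 1/8.2) = 8.198 Ω
  Rs1 = Rp1 + Rp2 (series, joined only at node 0) = 423.9 + 8.198 = 432.1 Ω
  Rp3 = R5 ‖ Rs1 (parallel, both between nodes 1 and 3) = 1/(1/3.6 + 1/432.1) = 3.57 Ω
R_th = 3.57 Ω
I_n = V_th/R_th = 0.002764/3.57 = 0.0007742 A, and R_n = R_th = 3.57 Ω

Final answer: I_n = 0.0007742 A, R_n = 3.57 Ω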